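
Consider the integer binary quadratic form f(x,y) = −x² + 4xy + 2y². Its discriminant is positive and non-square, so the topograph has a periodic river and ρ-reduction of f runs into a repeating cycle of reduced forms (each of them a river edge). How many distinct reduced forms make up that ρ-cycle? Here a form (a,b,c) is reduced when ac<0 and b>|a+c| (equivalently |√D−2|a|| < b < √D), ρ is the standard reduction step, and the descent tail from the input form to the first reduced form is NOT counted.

D = 24, ⌊√D⌋ = 4
river: ρ → (2,4,-1)
river: ρ → (-1,4,2)
ρ-cycle length = 2 (tail of 0 descent steps not counted)

2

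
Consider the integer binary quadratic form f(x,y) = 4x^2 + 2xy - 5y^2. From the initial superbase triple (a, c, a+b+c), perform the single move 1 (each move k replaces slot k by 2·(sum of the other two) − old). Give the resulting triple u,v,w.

start (4,-5,1) = (f(1,0),f(0,1),f(1,1))
replace slot 1: 2·((-5)+1) − 4 = -12 → (-12,-5,1)

-12,-5,1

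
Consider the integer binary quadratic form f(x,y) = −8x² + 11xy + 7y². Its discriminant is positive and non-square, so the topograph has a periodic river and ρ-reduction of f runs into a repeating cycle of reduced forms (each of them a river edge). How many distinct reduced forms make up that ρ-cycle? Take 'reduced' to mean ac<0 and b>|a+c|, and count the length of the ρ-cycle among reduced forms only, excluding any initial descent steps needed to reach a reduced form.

D = 345, ⌊√D⌋ = 18
river: ρ → (7,17,-2)
river: ρ → (-2,15,15)
river: ρ → (15,15,-2)
river: ρ → (-2,17,7)
river: ρ → (7,11,-8)
river: ρ → (-8,5,10)
river: ρ → (10,15,-3)
river: ρ → (-3,15,10)
river: ρ → (10,5,-8)
river: ρ → (-8,11,7)
ρ-cycle length = 10 (tail of 0 descent steps not counted)

10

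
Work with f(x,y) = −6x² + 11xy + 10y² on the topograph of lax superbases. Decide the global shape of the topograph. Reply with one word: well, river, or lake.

D = b²−4ac = 11² − 4·(-6)·10 = 361
D = 19² is a perfect square ⇒ form factors over ℤ ⇒ lakes

lake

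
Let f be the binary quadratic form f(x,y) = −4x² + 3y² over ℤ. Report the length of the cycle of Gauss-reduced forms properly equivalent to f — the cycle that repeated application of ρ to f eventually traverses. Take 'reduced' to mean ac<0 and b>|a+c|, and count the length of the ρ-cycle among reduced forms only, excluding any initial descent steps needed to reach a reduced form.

D = 48, ⌊√D⌋ = 6
descent: ρ → (3,6,-1)  [lands on river]
river: ρ → (-1,6,3)
ρ-cycle length = 2 (tail of 1 descent step not counted)

2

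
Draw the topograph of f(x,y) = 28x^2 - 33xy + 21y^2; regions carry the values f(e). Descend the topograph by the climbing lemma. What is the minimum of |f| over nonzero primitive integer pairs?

translate: b→23 (≡-33 mod 56), so (28,-33,21)→(28,23,16)
flip: (28,23,16)→(16,-23,28)
translate: b→9 (≡-23 mod 32), so (16,-23,28)→(16,9,21)
reduced (well bottom): (16,9,21) with a≤c, −a<b≤a
well minimum = a = 16

16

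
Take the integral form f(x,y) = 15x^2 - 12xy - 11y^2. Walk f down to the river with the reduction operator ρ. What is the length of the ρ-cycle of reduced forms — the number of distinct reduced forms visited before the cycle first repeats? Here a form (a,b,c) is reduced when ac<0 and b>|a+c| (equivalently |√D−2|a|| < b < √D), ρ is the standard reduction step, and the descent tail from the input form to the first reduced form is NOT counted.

D = 804, ⌊√D⌋ = 28
descent: ρ → (-11,12,15)  [lands on river]
river: ρ → (15,18,-8)
river: ρ → (-8,14,19)
river: ρ → (19,24,-3)
river: ρ → (-3,24,19)
river: ρ → (19,14,-8)
river: ρ → (-8,18,15)
river: ρ → (15,12,-11)
river: ρ → (-11,10,16)
river: ρ → (16,22,-5)
river: ρ → (-5,28,1)
river: ρ → (1,28,-5)
river: ρ → (-5,22,16)
river: ρ → (16,10,-11)
ρ-cycle length = 14 (tail of 1 descent step not counted)

14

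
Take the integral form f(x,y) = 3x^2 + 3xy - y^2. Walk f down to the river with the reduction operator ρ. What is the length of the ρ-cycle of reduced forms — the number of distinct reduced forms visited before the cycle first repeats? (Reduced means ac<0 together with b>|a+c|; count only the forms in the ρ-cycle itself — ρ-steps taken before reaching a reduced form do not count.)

D = 21, ⌊√D⌋ = 4
river: ρ → (-1,3,3)
river: ρ → (3,3,-1)
ρ-cycle length = 2 (tail of 0 descent steps not counted)

2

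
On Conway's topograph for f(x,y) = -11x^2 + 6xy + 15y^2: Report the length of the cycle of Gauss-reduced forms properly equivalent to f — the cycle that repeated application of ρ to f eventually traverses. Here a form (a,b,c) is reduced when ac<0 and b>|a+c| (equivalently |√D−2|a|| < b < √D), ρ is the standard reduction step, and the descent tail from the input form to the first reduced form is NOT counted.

D = 696, ⌊√D⌋ = 26
river: ρ → (15,24,-2)
river: ρ → (-2,24,15)
river: ρ → (15,6,-11)
river: ρ → (-11,16,10)
river: ρ → (10,24,-3)
river: ρ → (-3,24,10)
river: ρ → (10,16,-11)
river: ρ → (-11,6,15)
ρ-cycle length = 8 (tail of 0 descent steps not counted)

8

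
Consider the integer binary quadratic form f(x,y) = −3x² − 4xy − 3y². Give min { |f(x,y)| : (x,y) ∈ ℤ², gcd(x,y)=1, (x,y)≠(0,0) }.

translate: b→-2 (≡4 mod 6), so (3,4,3)→(3,-2,2)
flip: (3,-2,2)→(2,2,3)
reduced (well bottom): (2,2,3) with a≤c, −a<b≤a
well minimum |f| = |-2| = 2 (negative-definite)

2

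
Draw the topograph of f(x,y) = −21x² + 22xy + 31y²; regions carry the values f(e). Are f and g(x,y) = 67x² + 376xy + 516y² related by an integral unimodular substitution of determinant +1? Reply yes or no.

D₁ = 3088, D₂ = 3088
river cycle of f (length 30): (31, 40, -12), (-12, 32, 43), (43, 54, -1), (-1, 54, 43), (43, 32, -12), (-12, 40, 31), (31, 22, -21), (-21, 20, 32), (32, 44, -9), (-9, 46, 27), … (20 more)
river cycle of g (length 30): (-9, 44, 32), (32, 20, -21), (-21, 22, 31), (31, 40, -12), (-12, 32, 43), (43, 54, -1), (-1, 54, 43), (43, 32, -12), (-12, 40, 31), (31, 22, -21), … (20 more)
cycles coincide ⇒ equivalent

yes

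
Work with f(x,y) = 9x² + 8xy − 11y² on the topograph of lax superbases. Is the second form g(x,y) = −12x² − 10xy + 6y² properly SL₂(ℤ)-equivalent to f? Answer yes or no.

D₁ = 460, D₂ = 388
discriminants differ ⇒ not SL₂(ℤ)-equivalent

no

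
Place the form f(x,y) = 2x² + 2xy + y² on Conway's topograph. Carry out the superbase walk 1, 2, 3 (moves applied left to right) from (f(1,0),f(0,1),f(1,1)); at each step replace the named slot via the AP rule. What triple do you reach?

start (2,1,5) = (f(1,0),f(0,1),f(1,1))
replace slot 1: 2·(1+5) − 2 = 10 → (10,1,5)
replace slot 2: 2·(10+5) − 1 = 29 → (10,29,5)
replace slot 3: 2·(10+29) − 5 = 73 → (10,29,73)

10,29,73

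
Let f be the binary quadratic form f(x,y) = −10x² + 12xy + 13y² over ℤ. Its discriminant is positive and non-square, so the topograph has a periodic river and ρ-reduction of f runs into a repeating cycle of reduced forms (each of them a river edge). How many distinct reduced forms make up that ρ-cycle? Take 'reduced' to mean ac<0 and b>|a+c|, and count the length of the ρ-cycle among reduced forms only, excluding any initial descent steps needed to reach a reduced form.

D = 664, ⌊√D⌋ = 25
river: ρ → (13,14,-9)
river: ρ → (-9,22,5)
river: ρ → (5,18,-17)
river: ρ → (-17,16,6)
river: ρ → (6,20,-11)
river: ρ → (-11,24,2)
river: ρ → (2,24,-11)
river: ρ → (-11,20,6)
river: ρ → (6,16,-17)
river: ρ → (-17,18,5)
river: ρ → (5,22,-9)
river: ρ → (-9,14,13)
river: ρ → (13,12,-10)
river: ρ → (-10,8,15)
river: ρ → (15,22,-3)
river: ρ → (-3,20,22)
river: ρ → (22,24,-1)
river: ρ → (-1,24,22)
river: ρ → (22,20,-3)
river: ρ → (-3,22,15)
river: ρ → (15,8,-10)
river: ρ → (-10,12,13)
ρ-cycle length = 22 (tail of 0 descent steps not counted)

22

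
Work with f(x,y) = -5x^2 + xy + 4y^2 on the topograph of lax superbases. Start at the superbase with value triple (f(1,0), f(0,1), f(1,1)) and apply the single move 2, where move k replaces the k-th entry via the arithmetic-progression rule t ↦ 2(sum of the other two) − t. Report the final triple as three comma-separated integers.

start (-5,4,0) = (f(1,0),f(0,1),f(1,1))
replace slot 2: 2·((-5)+0) − 4 = -14 → (-5,-14,0)

-5,-14,0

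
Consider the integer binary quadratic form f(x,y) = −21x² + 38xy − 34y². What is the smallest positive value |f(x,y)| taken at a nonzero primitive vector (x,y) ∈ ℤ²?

translate: b→4 (≡-38 mod 42), so (21,-38,34)→(21,4,17)
flip: (21,4,17)→(17,-4,21)
reduced (well bottom): (17,-4,21) with a≤c, −a<b≤a
well minimum |f| = |-17| = 17 (negative-definite)

17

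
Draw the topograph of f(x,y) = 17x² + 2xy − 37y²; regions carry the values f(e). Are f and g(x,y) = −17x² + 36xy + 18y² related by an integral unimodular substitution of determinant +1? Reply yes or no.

D₁ = 2520, D₂ = 2520
river cycle of f (length 8): (17, 36, -18), (-18, 36, 17), (17, 32, -22), (-22, 12, 27), (27, 42, -7), (-7, 42, 27), (27, 12, -22), (-22, 32, 17)
river cycle of g (length 8): (18, 36, -17), (-17, 32, 22), (22, 12, -27), (-27, 42, 7), (7, 42, -27), (-27, 12, 22), (22, 32, -17), (-17, 36, 18)
cycles differ ⇒ inequivalent

no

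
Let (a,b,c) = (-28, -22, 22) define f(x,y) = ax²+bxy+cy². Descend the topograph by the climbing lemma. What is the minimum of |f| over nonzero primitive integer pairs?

descent: ρ → (22,22,-28)  [lands on river]
river: ρ → (-28,34,16)
river: ρ → (16,30,-32)
river: ρ → (-32,34,14)
river: ρ → (14,50,-8)
river: ρ → (-8,46,26)
river: ρ → (26,6,-28)
river: ρ → (-28,50,4)
river: ρ → (4,54,-2)
river: ρ → (-2,54,4)
river: ρ → (4,50,-28)
river: ρ → (-28,6,26)
river: ρ → (26,46,-8)
river: ρ → (-8,50,14)
river: ρ → (14,34,-32)
river: ρ → (-32,30,16)
river: ρ → (16,34,-28)
river: ρ → (-28,22,22)
closes: descent 1, river 18
min |a| on river = 2

2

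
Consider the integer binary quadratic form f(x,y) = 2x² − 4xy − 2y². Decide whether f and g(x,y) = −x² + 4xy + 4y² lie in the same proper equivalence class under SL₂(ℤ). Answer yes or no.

D₁ = 32, D₂ = 32
river cycle of f (length 2): (-2, 4, 2), (2, 4, -2)
river cycle of g (length 2): (4, 4, -1), (-1, 4, 4)
cycles differ ⇒ inequivalent

no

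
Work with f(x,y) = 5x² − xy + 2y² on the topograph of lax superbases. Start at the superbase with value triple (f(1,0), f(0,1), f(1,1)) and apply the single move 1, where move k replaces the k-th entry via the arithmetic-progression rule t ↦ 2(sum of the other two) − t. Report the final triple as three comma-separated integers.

start (5,2,6) = (f(1,0),f(0,1),f(1,1))
replace slot 1: 2·(2+6) − 5 = 11 → (11,2,6)

11,2,6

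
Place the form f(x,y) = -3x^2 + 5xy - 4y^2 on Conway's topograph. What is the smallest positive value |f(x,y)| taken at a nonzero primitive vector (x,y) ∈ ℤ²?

translate: b→1 (≡-5 mod 6), so (3,-5,4)→(3,1,2)
flip: (3,1,2)→(2,-1,3)
reduced (well bottom): (2,-1,3) with a≤c, −a<b≤a
well minimum |f| = |-2| = 2 (negative-definite)

2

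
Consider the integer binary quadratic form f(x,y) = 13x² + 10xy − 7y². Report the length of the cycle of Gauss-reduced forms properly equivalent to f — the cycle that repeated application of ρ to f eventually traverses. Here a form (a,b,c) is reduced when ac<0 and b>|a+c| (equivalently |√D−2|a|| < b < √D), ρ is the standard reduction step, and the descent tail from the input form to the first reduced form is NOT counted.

D = 464, ⌊√D⌋ = 21
river: ρ → (-7,18,5)
river: ρ → (5,12,-16)
river: ρ → (-16,20,1)
river: ρ → (1,20,-16)
river: ρ → (-16,12,5)
river: ρ → (5,18,-7)
river: ρ → (-7,10,13)
river: ρ → (13,16,-4)
river: ρ → (-4,16,13)
river: ρ → (13,10,-7)
ρ-cycle length = 10 (tail of 0 descent steps not counted)

10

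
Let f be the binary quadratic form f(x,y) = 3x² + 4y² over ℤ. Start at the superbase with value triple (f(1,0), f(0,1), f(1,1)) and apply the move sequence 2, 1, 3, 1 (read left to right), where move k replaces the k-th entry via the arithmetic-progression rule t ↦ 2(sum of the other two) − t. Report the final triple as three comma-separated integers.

start (3,4,7) = (f(1,0),f(0,1),f(1,1))
replace slot 2: 2·(3+7) − 4 = 16 → (3,16,7)
replace slot 1: 2·(16+7) − 3 = 43 → (43,16,7)
replace slot 3: 2·(43+16) − 7 = 111 → (43,16,111)
replace slot 1: 2·(16+111) − 43 = 211 → (211,16,111)

211,16,111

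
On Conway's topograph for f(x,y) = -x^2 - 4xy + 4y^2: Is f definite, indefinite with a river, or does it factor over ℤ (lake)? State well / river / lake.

D = b²−4ac = (-4)² − 4·(-1)·4 = 32
D > 0 non-square ⇒ indefinite ⇒ periodic river

river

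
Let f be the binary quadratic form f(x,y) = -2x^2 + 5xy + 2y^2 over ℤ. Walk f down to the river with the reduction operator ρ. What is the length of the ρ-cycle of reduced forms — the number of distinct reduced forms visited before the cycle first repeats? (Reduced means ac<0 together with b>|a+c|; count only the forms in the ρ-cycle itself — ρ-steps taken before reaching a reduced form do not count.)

D = 41, ⌊√D⌋ = 6
river: ρ → (2,3,-4)
river: ρ → (-4,5,1)
river: ρ → (1,5,-4)
river: ρ → (-4,3,2)
river: ρ → (2,5,-2)
river: ρ → (-2,3,4)
river: ρ → (4,5,-1)
river: ρ → (-1,5,4)
river: ρ → (4,3,-2)
river: ρ → (-2,5,2)
ρ-cycle length = 10 (tail of 0 descent steps not counted)

10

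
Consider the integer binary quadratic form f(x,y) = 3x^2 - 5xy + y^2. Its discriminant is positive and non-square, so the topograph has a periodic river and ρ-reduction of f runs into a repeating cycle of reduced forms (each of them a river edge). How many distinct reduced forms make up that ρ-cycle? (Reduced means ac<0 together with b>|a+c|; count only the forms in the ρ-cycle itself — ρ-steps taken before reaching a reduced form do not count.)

D = 13, ⌊√D⌋ = 3
descent: ρ → (1,3,-1)  [lands on river]
river: ρ → (-1,3,1)
ρ-cycle length = 2 (tail of 1 descent step not counted)

2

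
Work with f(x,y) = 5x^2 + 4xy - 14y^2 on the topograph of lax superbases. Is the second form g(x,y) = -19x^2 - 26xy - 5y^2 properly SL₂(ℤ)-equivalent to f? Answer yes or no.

D₁ = 296, D₂ = 296
river cycle of f (length 6): (5, 14, -5), (-5, 16, 2), (2, 16, -5), (-5, 14, 5), (5, 16, -2), (-2, 16, 5)
river cycle of g (length 6): (-5, 16, 2), (2, 16, -5), (-5, 14, 5), (5, 16, -2), (-2, 16, 5), (5, 14, -5)
cycles coincide ⇒ equivalent

yes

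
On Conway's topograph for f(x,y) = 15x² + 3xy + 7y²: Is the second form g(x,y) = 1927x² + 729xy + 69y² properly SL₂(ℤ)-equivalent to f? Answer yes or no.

D₁ = -411, D₂ = -411
f: flip: (15,3,7)→(7,-3,15)
f: reduced (well bottom): (7,-3,15) with a≤c, −a<b≤a
g: flip: (1927,729,69)→(69,-729,1927)
g: translate: b→-39 (≡-729 mod 138), so (69,-729,1927)→(69,-39,7)
g: flip: (69,-39,7)→(7,39,69)
g: translate: b→-3 (≡39 mod 14), so (7,39,69)→(7,-3,15)
g: reduced (well bottom): (7,-3,15) with a≤c, −a<b≤a
reduced forms (7, -3, 15) vs (7, -3, 15) ⇒ equivalent

yes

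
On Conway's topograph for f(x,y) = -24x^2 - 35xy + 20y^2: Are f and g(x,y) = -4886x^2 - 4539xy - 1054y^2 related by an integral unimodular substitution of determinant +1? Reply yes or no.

D₁ = 3145, D₂ = 3145
river cycle of f (length 42): (20, 35, -24), (-24, 13, 31), (31, 49, -6), (-6, 47, 39), (39, 31, -14), (-14, 53, 6), (6, 55, -5), (-5, 55, 6), (6, 53, -14), (-14, 31, 39), … (32 more)
river cycle of g (length 42): (-24, 13, 31), (31, 49, -6), (-6, 47, 39), (39, 31, -14), (-14, 53, 6), (6, 55, -5), (-5, 55, 6), (6, 53, -14), (-14, 31, 39), (39, 47, -6), … (32 more)
cycles coincide ⇒ equivalent

yes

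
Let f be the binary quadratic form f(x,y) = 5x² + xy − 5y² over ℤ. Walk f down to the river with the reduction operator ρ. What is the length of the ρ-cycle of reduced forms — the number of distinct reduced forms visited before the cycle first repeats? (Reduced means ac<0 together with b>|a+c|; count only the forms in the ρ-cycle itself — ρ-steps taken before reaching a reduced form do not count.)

D = 101, ⌊√D⌋ = 10
river: ρ → (-5,9,1)
river: ρ → (1,9,-5)
river: ρ → (-5,1,5)
river: ρ → (5,9,-1)
river: ρ → (-1,9,5)
river: ρ → (5,1,-5)
ρ-cycle length = 6 (tail of 0 descent steps not counted)

6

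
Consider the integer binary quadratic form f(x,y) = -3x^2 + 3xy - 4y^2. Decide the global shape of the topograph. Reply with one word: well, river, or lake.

D = b²−4ac = 3² − 4·(-3)·(-4) = -39
D < 0 ⇒ definite ⇒ every region one sign ⇒ single well

well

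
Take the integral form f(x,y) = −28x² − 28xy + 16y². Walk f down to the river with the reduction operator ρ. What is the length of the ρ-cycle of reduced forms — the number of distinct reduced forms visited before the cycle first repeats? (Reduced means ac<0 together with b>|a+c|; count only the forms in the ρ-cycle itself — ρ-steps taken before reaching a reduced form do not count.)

D = 2576, ⌊√D⌋ = 50
descent: ρ → (16,28,-28)  [lands on river]
river: ρ → (-28,28,16)
river: ρ → (16,36,-20)
river: ρ → (-20,44,8)
river: ρ → (8,36,-40)
river: ρ → (-40,44,4)
river: ρ → (4,44,-40)
river: ρ → (-40,36,8)
river: ρ → (8,44,-20)
river: ρ → (-20,36,16)
ρ-cycle length = 10 (tail of 1 descent step not counted)

10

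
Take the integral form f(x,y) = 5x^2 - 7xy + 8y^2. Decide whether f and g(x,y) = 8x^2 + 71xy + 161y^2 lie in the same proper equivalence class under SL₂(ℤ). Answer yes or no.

D₁ = -111, D₂ = -111
f: translate: b→3 (≡-7 mod 10), so (5,-7,8)→(5,3,6)
f: reduced (well bottom): (5,3,6) with a≤c, −a<b≤a
g: translate: b→7 (≡71 mod 16), so (8,71,161)→(8,7,5)
g: flip: (8,7,5)→(5,-7,8)
g: translate: b→3 (≡-7 mod 10), so (5,-7,8)→(5,3,6)
g: reduced (well bottom): (5,3,6) with a≤c, −a<b≤a
reduced forms (5, 3, 6) vs (5, 3, 6) ⇒ equivalent

yes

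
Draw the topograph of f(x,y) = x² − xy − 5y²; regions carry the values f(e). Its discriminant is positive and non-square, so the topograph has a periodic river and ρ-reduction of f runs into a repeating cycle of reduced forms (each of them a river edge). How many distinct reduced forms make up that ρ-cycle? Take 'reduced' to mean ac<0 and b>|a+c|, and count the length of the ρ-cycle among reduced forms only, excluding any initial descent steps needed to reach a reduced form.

D = 21, ⌊√D⌋ = 4
descent: ρ → (-5,1,1)
descent: ρ → (1,3,-3)  [lands on river]
river: ρ → (-3,3,1)
ρ-cycle length = 2 (tail of 2 descent steps not counted)

2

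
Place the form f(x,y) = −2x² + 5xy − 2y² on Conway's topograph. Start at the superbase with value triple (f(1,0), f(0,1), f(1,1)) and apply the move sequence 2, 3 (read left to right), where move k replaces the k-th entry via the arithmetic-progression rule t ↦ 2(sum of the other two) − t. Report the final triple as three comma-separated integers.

start (-2,-2,1) = (f(1,0),f(0,1),f(1,1))
replace slot 2: 2·((-2)+1) − (-2) = 0 → (-2,0,1)
replace slot 3: 2·((-2)+0) − 1 = -5 → (-2,0,-5)

-2,0,-5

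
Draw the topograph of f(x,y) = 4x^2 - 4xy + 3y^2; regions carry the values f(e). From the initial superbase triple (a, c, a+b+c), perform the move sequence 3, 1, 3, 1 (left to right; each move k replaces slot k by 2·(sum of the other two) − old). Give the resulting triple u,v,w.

start (4,3,3) = (f(1,0),f(0,1),f(1,1))
replace slot 3: 2·(4+3) − 3 = 11 → (4,3,11)
replace slot 1: 2·(3+11) − 4 = 24 → (24,3,11)
replace slot 3: 2·(24+3) − 11 = 43 → (24,3,43)
replace slot 1: 2·(3+43) − 24 = 68 → (68,3,43)

68,3,43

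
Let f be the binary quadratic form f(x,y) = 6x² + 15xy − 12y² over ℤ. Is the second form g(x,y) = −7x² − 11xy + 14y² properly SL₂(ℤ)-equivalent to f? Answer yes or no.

D₁ = 513, D₂ = 513
river cycle of f (length 6): (-12, 9, 9), (9, 9, -12), (-12, 15, 6), (6, 21, -3), (-3, 21, 6), (6, 15, -12)
river cycle of g (length 16): (14, 11, -7), (-7, 17, 8), (8, 15, -9), (-9, 21, 2), (2, 19, -19), (-19, 19, 2), (2, 21, -9), (-9, 15, 8), (8, 17, -7), (-7, 11, 14), … (6 more)
cycles differ ⇒ inequivalent

no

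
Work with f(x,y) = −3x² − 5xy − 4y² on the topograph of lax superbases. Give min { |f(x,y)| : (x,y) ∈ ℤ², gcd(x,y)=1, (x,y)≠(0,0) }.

translate: b→-1 (≡5 mod 6), so (3,5,4)→(3,-1,2)
flip: (3,-1,2)→(2,1,3)
reduced (well bottom): (2,1,3) with a≤c, −a<b≤a
well minimum |f| = |-2| = 2 (negative-definite)

2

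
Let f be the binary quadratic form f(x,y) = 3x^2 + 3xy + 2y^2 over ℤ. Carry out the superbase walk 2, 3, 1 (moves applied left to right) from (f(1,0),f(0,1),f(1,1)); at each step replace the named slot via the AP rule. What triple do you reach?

start (3,2,8) = (f(1,0),f(0,1),f(1,1))
replace slot 2: 2·(3+8) − 2 = 20 → (3,20,8)
replace slot 3: 2·(3+20) − 8 = 38 → (3,20,38)
replace slot 1: 2·(20+38) − 3 = 113 → (113,20,38)

113,20,38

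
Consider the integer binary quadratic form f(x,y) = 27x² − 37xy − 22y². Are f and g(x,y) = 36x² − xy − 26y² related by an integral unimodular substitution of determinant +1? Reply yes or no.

D₁ = 3745, D₂ = 3745
river cycle of f (length 42): (-22, 37, 27), (27, 17, -32), (-32, 47, 12), (12, 49, -28), (-28, 7, 33), (33, 59, -2), (-2, 61, 3), (3, 59, -22), (-22, 29, 33), (33, 37, -18), … (32 more)
river cycle of g (length 42): (-26, 53, 9), (9, 55, -20), (-20, 25, 39), (39, 53, -6), (-6, 55, 30), (30, 5, -31), (-31, 57, 4), (4, 55, -45), (-45, 35, 14), (14, 49, -24), … (32 more)
cycles differ ⇒ inequivalent

no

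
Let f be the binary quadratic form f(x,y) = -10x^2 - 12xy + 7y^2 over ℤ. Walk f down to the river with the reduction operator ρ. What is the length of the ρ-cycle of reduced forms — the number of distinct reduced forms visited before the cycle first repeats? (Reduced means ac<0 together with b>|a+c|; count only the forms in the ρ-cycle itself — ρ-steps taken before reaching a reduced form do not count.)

D = 424, ⌊√D⌋ = 20
descent: ρ → (7,12,-10)  [lands on river]
river: ρ → (-10,8,9)
river: ρ → (9,10,-9)
river: ρ → (-9,8,10)
river: ρ → (10,12,-7)
river: ρ → (-7,16,6)
river: ρ → (6,20,-1)
river: ρ → (-1,20,6)
river: ρ → (6,16,-7)
river: ρ → (-7,12,10)
river: ρ → (10,8,-9)
river: ρ → (-9,10,9)
river: ρ → (9,8,-10)
river: ρ → (-10,12,7)
river: ρ → (7,16,-6)
river: ρ → (-6,20,1)
river: ρ → (1,20,-6)
river: ρ → (-6,16,7)
ρ-cycle length = 18 (tail of 1 descent step not counted)

18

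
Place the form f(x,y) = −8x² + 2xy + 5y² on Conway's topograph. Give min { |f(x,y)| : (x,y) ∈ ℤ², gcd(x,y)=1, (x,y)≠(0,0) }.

descent: ρ → (5,8,-5)  [lands on river]
river: ρ → (-5,12,1)
river: ρ → (1,12,-5)
river: ρ → (-5,8,5)
river: ρ → (5,12,-1)
river: ρ → (-1,12,5)
closes: descent 1, river 6
min |a| on river = 1

1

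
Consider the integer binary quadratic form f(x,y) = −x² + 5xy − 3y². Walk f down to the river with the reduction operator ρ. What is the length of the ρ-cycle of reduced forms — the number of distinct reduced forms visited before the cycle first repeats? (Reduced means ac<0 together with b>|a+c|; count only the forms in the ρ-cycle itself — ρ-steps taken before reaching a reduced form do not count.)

D = 13, ⌊√D⌋ = 3
descent: ρ → (-3,1,1)
descent: ρ → (1,3,-1)  [lands on river]
river: ρ → (-1,3,1)
ρ-cycle length = 2 (tail of 2 descent steps not counted)

2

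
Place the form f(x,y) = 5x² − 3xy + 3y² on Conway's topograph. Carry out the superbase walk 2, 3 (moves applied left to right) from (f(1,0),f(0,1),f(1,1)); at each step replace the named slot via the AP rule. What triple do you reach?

start (5,3,5) = (f(1,0),f(0,1),f(1,1))
replace slot 2: 2·(5+5) − 3 = 17 → (5,17,5)
replace slot 3: 2·(5+17) − 5 = 39 → (5,17,39)

5,17,39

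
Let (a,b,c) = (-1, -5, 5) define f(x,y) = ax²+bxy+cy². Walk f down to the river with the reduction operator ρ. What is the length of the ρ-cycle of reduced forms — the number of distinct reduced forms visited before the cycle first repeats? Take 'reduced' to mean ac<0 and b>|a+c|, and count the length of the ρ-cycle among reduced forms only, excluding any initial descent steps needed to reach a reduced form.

D = 45, ⌊√D⌋ = 6
descent: ρ → (5,5,-1)  [lands on river]
river: ρ → (-1,5,5)
ρ-cycle length = 2 (tail of 1 descent step not counted)

2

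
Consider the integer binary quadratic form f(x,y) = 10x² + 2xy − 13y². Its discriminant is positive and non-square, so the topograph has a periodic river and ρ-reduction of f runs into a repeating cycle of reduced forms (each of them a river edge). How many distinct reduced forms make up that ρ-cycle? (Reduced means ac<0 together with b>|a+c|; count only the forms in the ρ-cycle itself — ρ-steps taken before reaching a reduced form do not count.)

D = 524, ⌊√D⌋ = 22
descent: ρ → (-13,-2,10)
descent: ρ → (10,22,-1)  [lands on river]
river: ρ → (-1,22,10)
river: ρ → (10,18,-5)
river: ρ → (-5,22,2)
river: ρ → (2,22,-5)
river: ρ → (-5,18,10)
ρ-cycle length = 6 (tail of 2 descent steps not counted)

6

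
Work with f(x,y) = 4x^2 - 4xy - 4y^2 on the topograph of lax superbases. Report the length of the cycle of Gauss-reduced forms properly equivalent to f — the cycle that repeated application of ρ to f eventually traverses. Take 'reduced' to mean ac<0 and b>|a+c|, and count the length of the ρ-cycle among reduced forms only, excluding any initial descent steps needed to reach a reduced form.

D = 80, ⌊√D⌋ = 8
descent: ρ → (-4,4,4)  [lands on river]
river: ρ → (4,4,-4)
ρ-cycle length = 2 (tail of 1 descent step not counted)

2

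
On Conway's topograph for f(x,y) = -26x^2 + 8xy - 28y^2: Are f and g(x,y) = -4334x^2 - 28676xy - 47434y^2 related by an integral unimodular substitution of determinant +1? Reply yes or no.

D₁ = -2848, D₂ = -2848
f is negative-definite; reduce −f:
−f: reduced (well bottom): (26,-8,28) with a≤c, −a<b≤a
flip sign back: reduced form of f is (-26,8,-28)
g is negative-definite; reduce −g:
−g: translate: b→2672 (≡28676 mod 8668), so (4334,28676,47434)→(4334,2672,412)
−g: flip: (4334,2672,412)→(412,-2672,4334)
−g: translate: b→-200 (≡-2672 mod 824), so (412,-2672,4334)→(412,-200,26)
−g: flip: (412,-200,26)→(26,200,412)
−g: translate: b→-8 (≡200 mod 52), so (26,200,412)→(26,-8,28)
−g: reduced (well bottom): (26,-8,28) with a≤c, −a<b≤a
flip sign back: reduced form of g is (-26,8,-28)
reduced forms (-26, 8, -28) vs (-26, 8, -28) ⇒ equivalent

yes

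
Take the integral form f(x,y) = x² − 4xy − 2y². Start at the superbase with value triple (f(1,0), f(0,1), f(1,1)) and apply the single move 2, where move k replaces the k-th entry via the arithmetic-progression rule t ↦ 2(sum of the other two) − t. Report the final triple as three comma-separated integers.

start (1,-2,-5) = (f(1,0),f(0,1),f(1,1))
replace slot 2: 2·(1+(-5)) − (-2) = -6 → (1,-6,-5)

1,-6,-5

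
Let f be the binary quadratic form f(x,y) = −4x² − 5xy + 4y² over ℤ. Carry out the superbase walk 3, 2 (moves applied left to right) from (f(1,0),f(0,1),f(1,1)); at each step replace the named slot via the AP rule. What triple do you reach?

start (-4,4,-5) = (f(1,0),f(0,1),f(1,1))
replace slot 3: 2·((-4)+4) − (-5) = 5 → (-4,4,5)
replace slot 2: 2·((-4)+5) − 4 = -2 → (-4,-2,5)

-4,-2,5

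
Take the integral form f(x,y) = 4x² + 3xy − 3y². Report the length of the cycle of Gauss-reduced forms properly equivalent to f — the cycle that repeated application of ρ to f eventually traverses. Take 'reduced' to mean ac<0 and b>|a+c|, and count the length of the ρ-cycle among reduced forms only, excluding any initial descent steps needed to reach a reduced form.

D = 57, ⌊√D⌋ = 7
river: ρ → (-3,3,4)
river: ρ → (4,5,-2)
river: ρ → (-2,7,1)
river: ρ → (1,7,-2)
river: ρ → (-2,5,4)
river: ρ → (4,3,-3)
ρ-cycle length = 6 (tail of 0 descent steps not counted)

6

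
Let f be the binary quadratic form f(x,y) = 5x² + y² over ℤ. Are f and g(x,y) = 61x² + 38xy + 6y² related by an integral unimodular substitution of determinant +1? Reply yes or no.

D₁ = -20, D₂ = -20
f: flip: (5,0,1)→(1,0,5)
f: reduced (well bottom): (1,0,5) with a≤c, −a<b≤a
g: flip: (61,38,6)→(6,-38,61)
g: translate: b→-2 (≡-38 mod 12), so (6,-38,61)→(6,-2,1)
g: flip: (6,-2,1)→(1,2,6)
g: translate: b→0 (≡2 mod 2), so (1,2,6)→(1,0,5)
g: reduced (well bottom): (1,0,5) with a≤c, −a<b≤a
reduced forms (1, 0, 5) vs (1, 0, 5) ⇒ equivalent

yes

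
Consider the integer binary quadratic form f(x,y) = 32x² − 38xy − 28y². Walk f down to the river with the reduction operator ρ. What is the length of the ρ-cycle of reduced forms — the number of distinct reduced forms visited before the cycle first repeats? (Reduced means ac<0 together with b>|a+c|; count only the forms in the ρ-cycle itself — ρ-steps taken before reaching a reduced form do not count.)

D = 5028, ⌊√D⌋ = 70
descent: ρ → (-28,38,32)  [lands on river]
river: ρ → (32,26,-34)
river: ρ → (-34,42,24)
river: ρ → (24,54,-22)
river: ρ → (-22,34,44)
river: ρ → (44,54,-12)
river: ρ → (-12,66,14)
river: ρ → (14,46,-52)
river: ρ → (-52,58,8)
river: ρ → (8,70,-4)
river: ρ → (-4,66,42)
river: ρ → (42,18,-28)
ρ-cycle length = 12 (tail of 1 descent step not counted)

12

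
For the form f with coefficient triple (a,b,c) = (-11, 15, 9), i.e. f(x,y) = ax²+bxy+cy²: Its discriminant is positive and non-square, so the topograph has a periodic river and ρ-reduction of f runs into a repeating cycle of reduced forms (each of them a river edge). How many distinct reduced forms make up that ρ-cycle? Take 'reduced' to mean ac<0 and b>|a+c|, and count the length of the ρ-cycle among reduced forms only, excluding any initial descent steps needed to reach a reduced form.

D = 621, ⌊√D⌋ = 24
river: ρ → (9,21,-5)
river: ρ → (-5,19,13)
river: ρ → (13,7,-11)
river: ρ → (-11,15,9)
ρ-cycle length = 4 (tail of 0 descent steps not counted)

4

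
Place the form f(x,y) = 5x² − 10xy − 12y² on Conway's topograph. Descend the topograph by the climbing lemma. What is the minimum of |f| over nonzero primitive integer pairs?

descent: ρ → (-12,10,5)  [lands on river]
river: ρ → (5,10,-12)
river: ρ → (-12,14,3)
river: ρ → (3,16,-7)
river: ρ → (-7,12,7)
river: ρ → (7,16,-3)
river: ρ → (-3,14,12)
river: ρ → (12,10,-5)
river: ρ → (-5,10,12)
river: ρ → (12,14,-3)
river: ρ → (-3,16,7)
river: ρ → (7,12,-7)
river: ρ → (-7,16,3)
river: ρ → (3,14,-12)
closes: descent 1, river 14
min |a| on river = 3

3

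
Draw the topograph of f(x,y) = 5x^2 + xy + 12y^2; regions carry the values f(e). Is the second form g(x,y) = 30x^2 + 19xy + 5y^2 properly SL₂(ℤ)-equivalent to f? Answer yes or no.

D₁ = -239, D₂ = -239
f: reduced (well bottom): (5,1,12) with a≤c, −a<b≤a
g: flip: (30,19,5)→(5,-19,30)
g: translate: b→1 (≡-19 mod 10), so (5,-19,30)→(5,1,12)
g: reduced (well bottom): (5,1,12) with a≤c, −a<b≤a
reduced forms (5, 1, 12) vs (5, 1, 12) ⇒ equivalent

yes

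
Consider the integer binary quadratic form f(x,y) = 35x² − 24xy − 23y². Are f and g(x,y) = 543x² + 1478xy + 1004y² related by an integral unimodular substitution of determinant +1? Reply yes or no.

D₁ = 3796, D₂ = 3796
river cycle of f (length 54): (-23, 24, 35), (35, 46, -12), (-12, 50, 27), (27, 58, -4), (-4, 54, 55), (55, 56, -3), (-3, 58, 36), (36, 14, -25), (-25, 36, 25), (25, 14, -36), … (44 more)
river cycle of g (length 54): (-12, 50, 27), (27, 58, -4), (-4, 54, 55), (55, 56, -3), (-3, 58, 36), (36, 14, -25), (-25, 36, 25), (25, 14, -36), (-36, 58, 3), (3, 56, -55), … (44 more)
cycles coincide ⇒ equivalent

yes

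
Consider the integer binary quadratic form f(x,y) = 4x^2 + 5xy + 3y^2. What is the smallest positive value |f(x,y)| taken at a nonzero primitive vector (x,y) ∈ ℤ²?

translate: b→-3 (≡5 mod 8), so (4,5,3)→(4,-3,2)
flip: (4,-3,2)→(2,3,4)
translate: b→-1 (≡3 mod 4), so (2,3,4)→(2,-1,3)
reduced (well bottom): (2,-1,3) with a≤c, −a<b≤a
well minimum = a = 2

2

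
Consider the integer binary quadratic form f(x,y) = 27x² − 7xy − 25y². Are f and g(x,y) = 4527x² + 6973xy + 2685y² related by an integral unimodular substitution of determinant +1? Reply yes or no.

D₁ = 2749, D₂ = 2749
river cycle of f (length 46): (-25, 7, 27), (27, 47, -5), (-5, 43, 45), (45, 47, -3), (-3, 49, 29), (29, 9, -23), (-23, 37, 15), (15, 23, -37), (-37, 51, 1), (1, 51, -37), … (36 more)
river cycle of g (length 46): (27, 47, -5), (-5, 43, 45), (45, 47, -3), (-3, 49, 29), (29, 9, -23), (-23, 37, 15), (15, 23, -37), (-37, 51, 1), (1, 51, -37), (-37, 23, 15), … (36 more)
cycles coincide ⇒ equivalent

yes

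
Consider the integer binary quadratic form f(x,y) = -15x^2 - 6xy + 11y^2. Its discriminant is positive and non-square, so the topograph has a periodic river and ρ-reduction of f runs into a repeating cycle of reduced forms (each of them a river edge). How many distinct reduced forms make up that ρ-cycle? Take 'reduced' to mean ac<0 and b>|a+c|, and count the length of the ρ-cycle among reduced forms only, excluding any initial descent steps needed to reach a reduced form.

D = 696, ⌊√D⌋ = 26
descent: ρ → (11,6,-15)  [lands on river]
river: ρ → (-15,24,2)
river: ρ → (2,24,-15)
river: ρ → (-15,6,11)
river: ρ → (11,16,-10)
river: ρ → (-10,24,3)
river: ρ → (3,24,-10)
river: ρ → (-10,16,11)
ρ-cycle length = 8 (tail of 1 descent step not counted)

8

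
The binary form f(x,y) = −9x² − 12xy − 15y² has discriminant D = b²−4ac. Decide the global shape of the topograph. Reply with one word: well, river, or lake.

D = b²−4ac = (-12)² − 4·(-9)·(-15) = -396
D < 0 ⇒ definite ⇒ every region one sign ⇒ single well

well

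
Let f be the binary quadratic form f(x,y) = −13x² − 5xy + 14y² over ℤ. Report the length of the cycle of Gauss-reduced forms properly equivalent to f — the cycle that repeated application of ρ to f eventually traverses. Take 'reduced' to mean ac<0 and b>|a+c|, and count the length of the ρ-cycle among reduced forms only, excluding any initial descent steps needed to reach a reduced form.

D = 753, ⌊√D⌋ = 27
descent: ρ → (14,5,-13)  [lands on river]
river: ρ → (-13,21,6)
river: ρ → (6,27,-1)
river: ρ → (-1,27,6)
river: ρ → (6,21,-13)
river: ρ → (-13,5,14)
river: ρ → (14,23,-4)
river: ρ → (-4,25,8)
river: ρ → (8,23,-7)
river: ρ → (-7,19,14)
river: ρ → (14,9,-12)
river: ρ → (-12,15,11)
river: ρ → (11,7,-16)
river: ρ → (-16,25,2)
river: ρ → (2,27,-3)
river: ρ → (-3,27,2)
river: ρ → (2,25,-16)
river: ρ → (-16,7,11)
river: ρ → (11,15,-12)
river: ρ → (-12,9,14)
river: ρ → (14,19,-7)
river: ρ → (-7,23,8)
river: ρ → (8,25,-4)
river: ρ → (-4,23,14)
ρ-cycle length = 24 (tail of 1 descent step not counted)

24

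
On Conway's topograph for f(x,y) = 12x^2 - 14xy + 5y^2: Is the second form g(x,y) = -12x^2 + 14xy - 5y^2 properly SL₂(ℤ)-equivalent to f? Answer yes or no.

D₁ = -44, D₂ = -44
f: translate: b→10 (≡-14 mod 24), so (12,-14,5)→(12,10,3)
f: flip: (12,10,3)→(3,-10,12)
f: translate: b→2 (≡-10 mod 6), so (3,-10,12)→(3,2,4)
f: reduced (well bottom): (3,2,4) with a≤c, −a<b≤a
g is negative-definite; reduce −g:
−g: translate: b→10 (≡-14 mod 24), so (12,-14,5)→(12,10,3)
−g: flip: (12,10,3)→(3,-10,12)
−g: translate: b→2 (≡-10 mod 6), so (3,-10,12)→(3,2,4)
−g: reduced (well bottom): (3,2,4) with a≤c, −a<b≤a
flip sign back: reduced form of g is (-3,-2,-4)
reduced forms (3, 2, 4) vs (-3, -2, -4) ⇒ inequivalent

no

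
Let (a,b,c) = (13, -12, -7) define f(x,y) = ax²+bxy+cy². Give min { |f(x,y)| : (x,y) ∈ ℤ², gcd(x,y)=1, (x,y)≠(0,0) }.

descent: ρ → (-7,12,13)  [lands on river]
river: ρ → (13,14,-6)
river: ρ → (-6,22,1)
river: ρ → (1,22,-6)
river: ρ → (-6,14,13)
river: ρ → (13,12,-7)
river: ρ → (-7,16,9)
river: ρ → (9,20,-3)
river: ρ → (-3,22,2)
river: ρ → (2,22,-3)
river: ρ → (-3,20,9)
river: ρ → (9,16,-7)
closes: descent 1, river 12
min |a| on river = 1

1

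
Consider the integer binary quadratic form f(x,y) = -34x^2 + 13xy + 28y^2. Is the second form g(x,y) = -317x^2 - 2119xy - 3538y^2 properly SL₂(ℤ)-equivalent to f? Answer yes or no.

D₁ = 3977, D₂ = 3977
river cycle of f (length 58): (28, 43, -19), (-19, 33, 38), (38, 43, -14), (-14, 41, 41), (41, 41, -14), (-14, 43, 38), (38, 33, -19), (-19, 43, 28), (28, 13, -34), (-34, 55, 7), … (48 more)
river cycle of g (length 58): (-34, 13, 28), (28, 43, -19), (-19, 33, 38), (38, 43, -14), (-14, 41, 41), (41, 41, -14), (-14, 43, 38), (38, 33, -19), (-19, 43, 28), (28, 13, -34), … (48 more)
cycles coincide ⇒ equivalent

yes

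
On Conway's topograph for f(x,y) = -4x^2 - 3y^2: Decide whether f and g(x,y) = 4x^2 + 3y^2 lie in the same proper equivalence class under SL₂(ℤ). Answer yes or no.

D₁ = -48, D₂ = -48
f is negative-definite; reduce −f:
−f: flip: (4,0,3)→(3,0,4)
−f: reduced (well bottom): (3,0,4) with a≤c, −a<b≤a
flip sign back: reduced form of f is (-3,0,-4)
g: flip: (4,0,3)→(3,0,4)
g: reduced (well bottom): (3,0,4) with a≤c, −a<b≤a
reduced forms (-3, 0, -4) vs (3, 0, 4) ⇒ inequivalent

no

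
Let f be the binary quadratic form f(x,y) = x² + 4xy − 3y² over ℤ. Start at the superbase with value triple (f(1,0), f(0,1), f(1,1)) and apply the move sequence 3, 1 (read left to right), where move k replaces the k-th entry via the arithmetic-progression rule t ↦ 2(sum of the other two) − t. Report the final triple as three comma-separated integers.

start (1,-3,2) = (f(1,0),f(0,1),f(1,1))
replace slot 3: 2·(1+(-3)) − 2 = -6 → (1,-3,-6)
replace slot 1: 2·((-3)+(-6)) − 1 = -19 → (-19,-3,-6)

-19,-3,-6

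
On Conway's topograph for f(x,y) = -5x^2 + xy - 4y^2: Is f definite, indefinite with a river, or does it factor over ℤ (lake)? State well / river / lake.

D = b²−4ac = 1² − 4·(-5)·(-4) = -79
D < 0 ⇒ definite ⇒ every region one sign ⇒ single well

well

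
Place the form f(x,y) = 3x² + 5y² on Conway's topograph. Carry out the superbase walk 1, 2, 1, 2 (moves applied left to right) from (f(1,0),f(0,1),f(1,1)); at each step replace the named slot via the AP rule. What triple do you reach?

start (3,5,8) = (f(1,0),f(0,1),f(1,1))
replace slot 1: 2·(5+8) − 3 = 23 → (23,5,8)
replace slot 2: 2·(23+8) − 5 = 57 → (23,57,8)
replace slot 1: 2·(57+8) − 23 = 107 → (107,57,8)
replace slot 2: 2·(107+8) − 57 = 173 → (107,173,8)

107,173,8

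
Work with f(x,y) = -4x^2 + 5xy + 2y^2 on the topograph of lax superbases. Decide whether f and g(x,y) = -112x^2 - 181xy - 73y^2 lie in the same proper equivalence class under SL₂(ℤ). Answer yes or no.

D₁ = 57, D₂ = 57
river cycle of f (length 6): (2, 7, -1), (-1, 7, 2), (2, 5, -4), (-4, 3, 3), (3, 3, -4), (-4, 5, 2)
river cycle of g (length 6): (-4, 5, 2), (2, 7, -1), (-1, 7, 2), (2, 5, -4), (-4, 3, 3), (3, 3, -4)
cycles coincide ⇒ equivalent

yes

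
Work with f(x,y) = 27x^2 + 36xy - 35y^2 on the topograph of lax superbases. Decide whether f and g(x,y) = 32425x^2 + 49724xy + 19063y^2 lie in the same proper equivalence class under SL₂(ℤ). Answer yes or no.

D₁ = 5076, D₂ = 5076
river cycle of f (length 16): (-35, 34, 28), (28, 22, -41), (-41, 60, 9), (9, 66, -20), (-20, 54, 27), (27, 54, -20), (-20, 66, 9), (9, 60, -41), (-41, 22, 28), (28, 34, -35), … (6 more)
river cycle of g (length 16): (27, 36, -35), (-35, 34, 28), (28, 22, -41), (-41, 60, 9), (9, 66, -20), (-20, 54, 27), (27, 54, -20), (-20, 66, 9), (9, 60, -41), (-41, 22, 28), … (6 more)
cycles coincide ⇒ equivalent

yes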